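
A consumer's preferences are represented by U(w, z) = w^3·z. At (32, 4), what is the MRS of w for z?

MRS = 0.375

MU_w = 3·w^2·z and MU_z = w^3.
MRS = MU_w/MU_z = (3/1)·z/w.
At (32, 4): MRS = 0.375.
The indifference curve has slope −0.375 at this bundle.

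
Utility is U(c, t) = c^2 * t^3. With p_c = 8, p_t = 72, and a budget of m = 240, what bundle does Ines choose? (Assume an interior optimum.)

c* = 12, t* = 2

MU_c = 2·c·t^3 and MU_t = 3·c^2·t^2.
MRS = MU_c/MU_t = (2/3)·t/c.
Tangency: set MRS = p_c/p_t = 8/72 = 1/9.
So (2/3)·t/c = 1/9, i.e. t = (1/6)·c.
Substitute into the budget 8·c + 72·t = 240: 20·c = 240, so c* = 12.
Then t* = (1/6)·12 = 2.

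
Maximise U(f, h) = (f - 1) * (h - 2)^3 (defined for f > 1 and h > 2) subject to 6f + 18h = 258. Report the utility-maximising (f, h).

MU_f = (h−2)^3, MU_h = 3·(f−1)·(h−2)^2.
MRS = (1/3)·(h−2)/(f−1).
Tangency: set MRS = p_f/p_h = 6/18 = 1/3.
So (1/3)·(h − 2)/(f − 1) = 1/3, i.e. (h − 2) = (f − 1).
Rewrite the budget in excess-of-subsistence terms: 6·(f − 1) + 18·(h − 2) = 258 − 6·1 − 18·2 = 216.
Substituting, 24·(f − 1) = 216, so f − 1 = 9 and f* = 10.
Then h − 2 = 9, so h* = 11.

f* = 10, h* = 11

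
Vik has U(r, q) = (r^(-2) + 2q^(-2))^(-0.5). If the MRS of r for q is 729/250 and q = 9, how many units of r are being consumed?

r = 5

For CES with ρ = -2, MRS = (1/2)·(q/r)^3.
Setting (1/2)·(9/r)^3 = 729/250 gives (9/r)^3 = 729/125, so 9/r = 1.8 and r = 5.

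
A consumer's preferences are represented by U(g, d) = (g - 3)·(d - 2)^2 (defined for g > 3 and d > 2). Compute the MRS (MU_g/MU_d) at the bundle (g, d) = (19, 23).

MRS = 21/32

MU_g = (d−2)^2, MU_d = 2·(g−3)·(d−2).
MRS = (1/2)·(d−2)/(g−3).
At (19, 23): MRS = 21/32.
The indifference curve has slope −21/32 at this bundle.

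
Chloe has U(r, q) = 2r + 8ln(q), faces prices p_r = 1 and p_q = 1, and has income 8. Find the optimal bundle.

r* = 4, q* = 4

MU_r = 2, MU_q = 8/q.
MRS = 2 ÷ (8/q).
Tangency: set MRS = p_r/p_q = 1/1 = 1.
MRS depends only on q: 0.25·q = 1 ⇒ q* = 1/0.25 = 4.
From the budget, 1·r = 8 − 1·4 = 4, so r* = 4.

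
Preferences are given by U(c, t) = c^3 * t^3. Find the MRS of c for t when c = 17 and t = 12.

MU_c = 3·c^2·t^3 and MU_t = 3·c^3·t^2.
MRS = MU_c/MU_t = t/c.
At (17, 12): MRS = 12/17.
So at (17, 12) the consumer would give up 12/17 units of t for one more unit of c.

MRS = 12/17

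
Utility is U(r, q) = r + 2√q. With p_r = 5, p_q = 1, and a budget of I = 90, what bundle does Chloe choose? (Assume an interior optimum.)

MU_r = 1, MU_q = 2/(2√q).
MRS = 1 ÷ (2/(2√q)).
Tangency: set MRS = p_r/p_q = 5/1 = 5.
MRS depends only on q: √q = 5 ⇒ √q = 5 ⇒ q* = 25.
From the budget, 5·r = 90 − 1·25 = 65, so r* = 13.

r* = 13, q* = 25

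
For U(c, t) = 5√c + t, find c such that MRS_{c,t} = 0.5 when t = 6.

MU_c = 5/(2√c), MU_t = 1.
MRS = 5/(2√c) ÷ 1.
MRS depends only on c: 2.5/√c = 0.5 ⇒ √c = 2.5/0.5 = 5 ⇒ c = 25.

c = 25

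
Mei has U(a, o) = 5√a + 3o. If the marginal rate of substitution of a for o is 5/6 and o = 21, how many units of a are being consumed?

a = 1

MU_a = 5/(2√a), MU_o = 3.
MRS = 5/(2√a) ÷ 3.
MRS depends only on a: (5/6)/√a = 5/6 ⇒ √a = (5/6)/(5/6) = 1 ⇒ a = 1.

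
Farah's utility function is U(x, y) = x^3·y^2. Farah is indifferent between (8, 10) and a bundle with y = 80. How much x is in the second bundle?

U(8, 10) = 51200.
Set U(x, 80) = 51200 and solve.
With y = 80: 80^2 = 6400, so x^3 = 51200/6400 = 8; taking the cube root, x = 2.
Check: U(2, 80) = 51200.

x = 2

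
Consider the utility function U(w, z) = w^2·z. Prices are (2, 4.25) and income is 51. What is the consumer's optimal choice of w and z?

MU_w = 2·w·z and MU_z = w^2.
MRS = MU_w/MU_z = (2/1)·z/w.
Tangency: set MRS = p_w/p_z = 2/4.25 = 8/17.
So (2/1)·z/w = 8/17, i.e. z = (4/17)·w.
Substitute into the budget 2·w + 4.25·z = 51: 3·w = 51, so w* = 17.
Then z* = (4/17)·17 = 4.

w* = 17, z* = 4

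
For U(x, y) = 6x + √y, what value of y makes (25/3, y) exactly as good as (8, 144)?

y = 100

U(8, 144) = 60.
Set U(25/3, y) = 60 and solve.
With x = 25/3: √y = 60 − 6·25/3 = 10, so √y = 10 and y = 100.
Check: U(25/3, 100) = 60.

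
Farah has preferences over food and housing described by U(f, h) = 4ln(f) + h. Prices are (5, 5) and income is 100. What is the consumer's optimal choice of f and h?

f* = 4, h* = 16

MU_f = 4/f, MU_h = 1.
MRS = 4/f ÷ 1.
Tangency: set MRS = p_f/p_h = 5/5 = 1.
MRS depends only on f: 4/f = 1 ⇒ f* = 4/1 = 4.
From the budget, 5·h = 100 − 5·4 = 80, so h* = 16.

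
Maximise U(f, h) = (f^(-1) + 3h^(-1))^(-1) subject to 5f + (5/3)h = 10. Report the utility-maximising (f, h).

For CES with ρ = -1, MRS = (1/3)·(h/f)^2.
Tangency: set MRS = p_f/p_h = 5/(5/3) = 3.
So (h/f)^2 = 9; taking the square root, h/f = 3, i.e. h = 3·f.
Substitute into the budget 5·f + (5/3)·h = 10: 10·f = 10, so f* = 1 and h* = 3·1 = 3.

f* = 1, h* = 3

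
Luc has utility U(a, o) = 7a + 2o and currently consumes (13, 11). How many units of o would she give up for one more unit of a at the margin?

MU_a = 7, MU_o = 2, so MRS = 7/2 = 3.5 at every bundle.
At (13, 11): MRS = 3.5.
That is, one extra unit of a is worth 3.5 units of o at the margin.

MRS = 3.5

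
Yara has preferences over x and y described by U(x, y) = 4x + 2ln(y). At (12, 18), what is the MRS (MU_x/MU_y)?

MU_x = 4, MU_y = 2/y.
MRS = 4 ÷ (2/y).
At (12, 18): MRS = 36.
The indifference curve has slope −36 at this bundle.

MRS = 36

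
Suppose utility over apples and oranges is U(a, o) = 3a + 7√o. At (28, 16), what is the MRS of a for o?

MU_a = 3, MU_o = 7/(2√o).
MRS = 3 ÷ (7/(2√o)).
At (28, 16): MRS = 24/7.
The indifference curve has slope −24/7 at this bundle.

MRS = 24/7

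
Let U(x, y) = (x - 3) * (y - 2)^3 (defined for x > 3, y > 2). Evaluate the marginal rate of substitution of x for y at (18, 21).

MU_x = (y−2)^3, MU_y = 3·(x−3)·(y−2)^2.
MRS = (1/3)·(y−2)/(x−3).
At (18, 21): MRS = 19/45.
The indifference curve has slope −19/45 at this bundle.

MRS = 19/45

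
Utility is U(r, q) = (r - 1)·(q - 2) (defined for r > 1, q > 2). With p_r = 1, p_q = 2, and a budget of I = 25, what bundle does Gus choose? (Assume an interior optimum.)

r* = 11, q* = 7

MU_r = (q−2), MU_q = (r−1).
MRS = (q−2)/(r−1).
Tangency: set MRS = p_r/p_q = 1/2 = 0.5.
So (q − 2)/(r − 1) = 0.5, i.e. (q − 2) = 0.5·(r − 1).
Rewrite the budget in excess-of-subsistence terms: 1·(r − 1) + 2·(q − 2) = 25 − 1·1 − 2·2 = 20.
Substituting, 2·(r − 1) = 20, so r − 1 = 10 and r* = 11.
Then q − 2 = 0.5·10 = 5, so q* = 7.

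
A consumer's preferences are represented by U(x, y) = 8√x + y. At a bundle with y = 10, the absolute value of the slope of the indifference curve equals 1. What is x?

x = 16

MU_x = 8/(2√x), MU_y = 1.
MRS = 8/(2√x) ÷ 1.
MRS depends only on x: 4/√x = 1 ⇒ √x = 4/1 = 4 ⇒ x = 16.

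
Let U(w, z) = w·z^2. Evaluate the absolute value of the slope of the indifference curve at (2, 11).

MU_w = z^2 and MU_z = 2·w·z.
MRS = MU_w/MU_z = (1/2)·z/w.
At (2, 11): MRS = 2.75.
The indifference curve has slope −2.75 at this bundle.

MRS = 2.75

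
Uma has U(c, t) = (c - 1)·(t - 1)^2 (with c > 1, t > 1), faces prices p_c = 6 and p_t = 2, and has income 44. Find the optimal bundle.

MU_c = (t−1)^2, MU_t = 2·(c−1)·(t−1).
MRS = (1/2)·(t−1)/(c−1).
Tangency: set MRS = p_c/p_t = 6/2 = 3.
So (1/2)·(t − 1)/(c − 1) = 3, i.e. (t − 1) = 6·(c − 1).
Rewrite the budget in excess-of-subsistence terms: 6·(c − 1) + 2·(t − 1) = 44 − 6·1 − 2·1 = 36.
Substituting, 18·(c − 1) = 36, so c − 1 = 2 and c* = 3.
Then t − 1 = 6·2 = 12, so t* = 13.

c* = 3, t* = 13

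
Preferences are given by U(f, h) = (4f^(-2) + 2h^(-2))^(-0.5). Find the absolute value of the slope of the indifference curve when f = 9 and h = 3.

MRS = 2/27

For CES with ρ = -2, MRS = (4/2)·(h/f)^3.
At (9, 3): MRS = 2/27.
That is, one extra unit of f is worth 2/27 units of h at the margin.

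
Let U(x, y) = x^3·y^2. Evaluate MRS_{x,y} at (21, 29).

MRS = 29/14

MU_x = 3·x^2·y^2 and MU_y = 2·x^3·y.
MRS = MU_x/MU_y = (3/2)·y/x.
At (21, 29): MRS = 29/14.
That is, one extra unit of x is worth 29/14 units of y at the margin.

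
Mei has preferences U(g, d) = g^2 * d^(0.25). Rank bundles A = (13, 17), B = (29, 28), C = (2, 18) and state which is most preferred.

Bundle B

Evaluate utility at each bundle:
U(A) = 343.162.
U(B) = 1934.575.
U(C) = 8.239.
Highest utility is B, so B ≻ A ≻ C.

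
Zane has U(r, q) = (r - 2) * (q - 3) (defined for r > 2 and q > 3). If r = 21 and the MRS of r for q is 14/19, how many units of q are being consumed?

MU_r = (q−3), MU_q = (r−2).
MRS = (q−3)/(r−2).
Substitute r = 21: MRS = (q − 3)/19. Setting this equal to 14/19 gives q − 3 = (14/19)·19 = 14, so q = 17.

q = 17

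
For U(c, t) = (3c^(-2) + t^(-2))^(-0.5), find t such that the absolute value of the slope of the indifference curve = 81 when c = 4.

For CES with ρ = -2, MRS = (3/1)·(t/c)^3.
Setting (3/1)·(t/4)^3 = 81 gives (t/4)^3 = 27, so t/4 = 3 and t = 12.

t = 12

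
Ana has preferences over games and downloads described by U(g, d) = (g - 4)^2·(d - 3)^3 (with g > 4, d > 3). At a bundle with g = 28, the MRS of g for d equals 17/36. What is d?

d = 20

MU_g = 2·(g−4)·(d−3)^3, MU_d = 3·(g−4)^2·(d−3)^2.
MRS = (2/3)·(d−3)/(g−4).
Substitute g = 28: MRS = (d − 3)/36. Setting this equal to 17/36 gives d − 3 = (17/36)·36 = 17, so d = 20.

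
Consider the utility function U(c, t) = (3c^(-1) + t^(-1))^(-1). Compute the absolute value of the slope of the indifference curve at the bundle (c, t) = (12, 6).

For CES with ρ = -1, MRS = (3/1)·(t/c)^2.
At (12, 6): MRS = 0.75.
So at (12, 6) the consumer would give up 0.75 units of t for one more unit of c.

MRS = 0.75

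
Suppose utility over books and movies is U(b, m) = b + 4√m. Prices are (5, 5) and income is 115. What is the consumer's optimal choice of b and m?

MU_b = 1, MU_m = 4/(2√m).
MRS = 1 ÷ (4/(2√m)).
Tangency: set MRS = p_b/p_m = 5/5 = 1.
MRS depends only on m: 0.5·√m = 1 ⇒ √m = 1/0.5 = 2 ⇒ m* = 4.
From the budget, 5·b = 115 − 5·4 = 95, so b* = 19.

b* = 19, m* = 4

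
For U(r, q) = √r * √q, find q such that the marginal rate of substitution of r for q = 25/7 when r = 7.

MU_r = 0.5·r^(-0.5)·√q and MU_q = 0.5·√r·q^(-0.5).
MRS = MU_r/MU_q = q/r.
Substitute r = 7: MRS = q/7. Setting q/7 = 25/7 gives q = (25/7)·7 = 25.

q = 25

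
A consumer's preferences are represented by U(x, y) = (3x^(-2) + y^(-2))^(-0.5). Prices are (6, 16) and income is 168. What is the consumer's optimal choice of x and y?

For CES with ρ = -2, MRS = (3/1)·(y/x)^3.
Tangency: set MRS = p_x/p_y = 6/16 = 0.375.
So (y/x)^3 = 0.125; taking the cube root, y/x = 0.5, i.e. y = 0.5·x.
Substitute into the budget 6·x + 16·y = 168: 14·x = 168, so x* = 12 and y* = 0.5·12 = 6.

x* = 12, y* = 6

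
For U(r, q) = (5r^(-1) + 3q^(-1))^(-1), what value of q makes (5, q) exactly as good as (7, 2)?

U depends on (r, q) only through S = 5r^(-1) + 3q^(-1), so equal utility means equal S. At (7, 2): S = 31/14.
With r = 5: 5·5^(-1) = 1, so 3q^(-1) = 31/14 − 1 = 17/14, i.e. q^(-1) = 17/42.
Hence q = 1/(17/42) = 42/17.
Check: U(5, 42/17) = 0.4516.

q = 42/17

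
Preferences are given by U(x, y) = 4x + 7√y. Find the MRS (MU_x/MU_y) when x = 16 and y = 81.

MRS = 72/7

MU_x = 4, MU_y = 7/(2√y).
MRS = 4 ÷ (7/(2√y)).
At (16, 81): MRS = 72/7.
That is, one extra unit of x is worth 72/7 units of y at the margin.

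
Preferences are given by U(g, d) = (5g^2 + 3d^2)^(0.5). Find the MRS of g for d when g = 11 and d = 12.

MRS = 55/36

For CES with ρ = 2, MRS = (5/3)·(d/g)^(-1).
At (11, 12): MRS = 55/36.
So at (11, 12) the consumer would give up 55/36 units of d for one more unit of g.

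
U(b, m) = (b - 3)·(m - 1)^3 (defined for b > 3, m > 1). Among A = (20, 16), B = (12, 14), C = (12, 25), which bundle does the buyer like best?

Bundle C

Evaluate utility at each bundle:
U(A) = 57375.
U(B) = 19773.
U(C) = 124416.
Highest utility is C, so C ≻ A ≻ B.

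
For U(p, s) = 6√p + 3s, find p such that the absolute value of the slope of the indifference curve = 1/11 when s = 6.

p = 121

MU_p = 6/(2√p), MU_s = 3.
MRS = 6/(2√p) ÷ 3.
MRS depends only on p: 1/√p = 1/11 ⇒ √p = 1/(1/11) = 11 ⇒ p = 121.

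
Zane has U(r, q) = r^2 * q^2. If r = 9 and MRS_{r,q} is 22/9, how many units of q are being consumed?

MU_r = 2·r·q^2 and MU_q = 2·r^2·q.
MRS = MU_r/MU_q = q/r.
Substitute r = 9: MRS = q/9. Setting q/9 = 22/9 gives q = (22/9)·9 = 22.

q = 22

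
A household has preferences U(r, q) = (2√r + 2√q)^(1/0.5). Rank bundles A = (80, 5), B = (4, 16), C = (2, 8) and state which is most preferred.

Bundle A

Evaluate utility at each bundle:
U(A) = 500.000.
U(B) = 144.000.
U(C) = 72.000.
Highest utility is A, so A ≻ B ≻ C.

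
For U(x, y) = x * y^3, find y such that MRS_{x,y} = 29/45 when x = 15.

MU_x = y^3 and MU_y = 3·x·y^2.
MRS = MU_x/MU_y = (1/3)·y/x.
Substitute x = 15: MRS = y/45. Setting y/45 = 29/45 gives y = (29/45)·45 = 29.

y = 29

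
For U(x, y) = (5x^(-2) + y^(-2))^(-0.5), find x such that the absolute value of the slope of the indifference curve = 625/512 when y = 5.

For CES with ρ = -2, MRS = (5/1)·(y/x)^3.
Setting (5/1)·(5/x)^3 = 625/512 gives (5/x)^3 = 125/512, so 5/x = 0.625 and x = 8.

x = 8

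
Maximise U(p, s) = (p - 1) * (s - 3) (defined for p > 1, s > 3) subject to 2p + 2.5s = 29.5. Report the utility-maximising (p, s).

p* = 6, s* = 7

MU_p = (s−3), MU_s = (p−1).
MRS = (s−3)/(p−1).
Tangency: set MRS = p_p/p_s = 2/2.5 = 0.8.
So (s − 3)/(p − 1) = 0.8, i.e. (s − 3) = 0.8·(p − 1).
Rewrite the budget in excess-of-subsistence terms: 2·(p − 1) + 2.5·(s − 3) = 29.5 − 2·1 − 2.5·3 = 20.
Substituting, 4·(p − 1) = 20, so p − 1 = 5 and p* = 6.
Then s − 3 = 0.8·5 = 4, so s* = 7.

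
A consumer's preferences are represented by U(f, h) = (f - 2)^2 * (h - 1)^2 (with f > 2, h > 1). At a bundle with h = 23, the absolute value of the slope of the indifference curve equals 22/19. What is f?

MU_f = 2·(f−2)·(h−1)^2, MU_h = 2·(f−2)^2·(h−1).
MRS = (h−1)/(f−2).
Substitute h = 23: MRS = 22/(f − 2). Setting this equal to 22/19 gives f − 2 = 22/(22/19) = 19, so f = 21.

f = 21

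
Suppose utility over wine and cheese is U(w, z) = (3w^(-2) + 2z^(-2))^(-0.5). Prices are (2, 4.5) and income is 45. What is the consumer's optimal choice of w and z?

For CES with ρ = -2, MRS = (3/2)·(z/w)^3.
Tangency: set MRS = p_w/p_z = 2/4.5 = 4/9.
So (z/w)^3 = 8/27; taking the cube root, z/w = 2/3, i.e. z = (2/3)·w.
Substitute into the budget 2·w + 4.5·z = 45: 5·w = 45, so w* = 9 and z* = (2/3)·9 = 6.

w* = 9, z* = 6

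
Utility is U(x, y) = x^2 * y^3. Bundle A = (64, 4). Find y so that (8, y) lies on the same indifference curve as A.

U(64, 4) = 262144.
Set U(8, y) = 262144 and solve.
With x = 8: 8^2 = 64, so y^3 = 262144/64 = 4096; taking the cube root, y = 16.
Check: U(8, 16) = 262144.

y = 16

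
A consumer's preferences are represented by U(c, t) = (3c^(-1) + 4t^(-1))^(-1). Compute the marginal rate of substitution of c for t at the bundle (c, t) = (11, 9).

MRS = 243/484

For CES with ρ = -1, MRS = (3/4)·(t/c)^2.
At (11, 9): MRS = 243/484.
The indifference curve has slope −243/484 at this bundle.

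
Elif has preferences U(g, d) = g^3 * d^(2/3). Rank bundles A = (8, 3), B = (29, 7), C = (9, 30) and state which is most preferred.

Evaluate utility at each bundle:
U(A) = 1065.003.
U(B) = 89246.807.
U(C) = 7038.418.
Highest utility is B, so B ≻ C ≻ A.

Bundle B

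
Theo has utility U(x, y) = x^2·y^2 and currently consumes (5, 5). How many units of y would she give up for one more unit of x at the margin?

MRS = 1

MU_x = 2·x·y^2 and MU_y = 2·x^2·y.
MRS = MU_x/MU_y = y/x.
At (5, 5): MRS = 1.
So at (5, 5) the consumer would give up 1 units of y for one more unit of x.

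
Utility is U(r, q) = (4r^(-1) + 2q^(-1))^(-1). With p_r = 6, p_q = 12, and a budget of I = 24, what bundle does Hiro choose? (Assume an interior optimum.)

For CES with ρ = -1, MRS = (4/2)·(q/r)^2.
Tangency: set MRS = p_r/p_q = 6/12 = 0.5.
So (q/r)^2 = 0.25; taking the square root, q/r = 0.5, i.e. q = 0.5·r.
Substitute into the budget 6·r + 12·q = 24: 12·r = 24, so r* = 2 and q* = 0.5·2 = 1.

r* = 2, q* = 1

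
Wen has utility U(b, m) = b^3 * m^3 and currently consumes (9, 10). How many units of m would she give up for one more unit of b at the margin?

MU_b = 3·b^2·m^3 and MU_m = 3·b^3·m^2.
MRS = MU_b/MU_m = m/b.
At (9, 10): MRS = 10/9.
That is, one extra unit of b is worth 10/9 units of m at the margin.

MRS = 10/9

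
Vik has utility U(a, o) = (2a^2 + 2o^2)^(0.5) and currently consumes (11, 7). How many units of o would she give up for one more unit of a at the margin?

For CES with ρ = 2, MRS = (o/a)^(-1).
At (11, 7): MRS = 11/7.
So at (11, 7) the consumer would give up 11/7 units of o for one more unit of a.

MRS = 11/7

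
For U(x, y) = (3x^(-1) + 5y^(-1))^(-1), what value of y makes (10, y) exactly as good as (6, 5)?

y = 25/6

U depends on (x, y) only through S = 3x^(-1) + 5y^(-1), so equal utility means equal S. At (6, 5): S = 1.5.
With x = 10: 3·10^(-1) = 0.3, so 5y^(-1) = 1.5 − 0.3 = 1.2, i.e. y^(-1) = 6/25.
Hence y = 1/(6/25) = 25/6.
Check: U(10, 25/6) = 0.6667.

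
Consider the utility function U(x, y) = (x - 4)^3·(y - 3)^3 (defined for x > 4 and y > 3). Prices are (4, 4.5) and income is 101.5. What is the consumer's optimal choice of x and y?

x* = 13, y* = 11

MU_x = 3·(x−4)^2·(y−3)^3, MU_y = 3·(x−4)^3·(y−3)^2.
MRS = (y−3)/(x−4).
Tangency: set MRS = p_x/p_y = 4/4.5 = 8/9.
So (y − 3)/(x − 4) = 8/9, i.e. (y − 3) = (8/9)·(x − 4).
Rewrite the budget in excess-of-subsistence terms: 4·(x − 4) + 4.5·(y − 3) = 101.5 − 4·4 − 4.5·3 = 72.
Substituting, 8·(x − 4) = 72, so x − 4 = 9 and x* = 13.
Then y − 3 = (8/9)·9 = 8, so y* = 11.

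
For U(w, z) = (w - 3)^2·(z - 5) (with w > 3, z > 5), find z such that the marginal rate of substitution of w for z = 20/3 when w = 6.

z = 15

MU_w = 2·(w−3)·(z−5), MU_z = (w−3)^2.
MRS = (2/1)·(z−5)/(w−3).
Substitute w = 6: MRS = (z − 5)/1.5. Setting this equal to 20/3 gives z − 5 = (20/3)·1.5 = 10, so z = 15.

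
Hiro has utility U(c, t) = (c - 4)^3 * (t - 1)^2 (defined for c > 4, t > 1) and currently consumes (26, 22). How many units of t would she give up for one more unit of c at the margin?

MRS = 63/44

MU_c = 3·(c−4)^2·(t−1)^2, MU_t = 2·(c−4)^3·(t−1).
MRS = (3/2)·(t−1)/(c−4).
At (26, 22): MRS = 63/44.
That is, one extra unit of c is worth 63/44 units of t at the margin.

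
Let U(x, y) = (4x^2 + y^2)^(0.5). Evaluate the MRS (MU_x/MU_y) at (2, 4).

MRS = 2

For CES with ρ = 2, MRS = (4/1)·(y/x)^(-1).
At (2, 4): MRS = 2.
That is, one extra unit of x is worth 2 units of y at the margin.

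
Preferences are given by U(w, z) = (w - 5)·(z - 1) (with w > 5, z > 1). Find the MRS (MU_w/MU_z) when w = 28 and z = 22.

MU_w = (z−1), MU_z = (w−5).
MRS = (z−1)/(w−5).
At (28, 22): MRS = 21/23.
That is, one extra unit of w is worth 21/23 units of z at the margin.

MRS = 21/23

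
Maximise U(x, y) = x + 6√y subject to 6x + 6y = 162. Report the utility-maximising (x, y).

x* = 18, y* = 9

MU_x = 1, MU_y = 6/(2√y).
MRS = 1 ÷ (6/(2√y)).
Tangency: set MRS = p_x/p_y = 6/6 = 1.
MRS depends only on y: (1/3)·√y = 1 ⇒ √y = 1/(1/3) = 3 ⇒ y* = 9.
From the budget, 6·x = 162 − 6·9 = 108, so x* = 18.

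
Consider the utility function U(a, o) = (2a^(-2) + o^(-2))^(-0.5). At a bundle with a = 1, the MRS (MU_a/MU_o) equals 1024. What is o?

o = 8

For CES with ρ = -2, MRS = (2/1)·(o/a)^3.
Setting (2/1)·(o/1)^3 = 1024 gives (o/1)^3 = 512, so o/1 = 8 and o = 8.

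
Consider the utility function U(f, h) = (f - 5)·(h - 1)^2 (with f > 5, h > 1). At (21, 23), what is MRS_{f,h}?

MU_f = (h−1)^2, MU_h = 2·(f−5)·(h−1).
MRS = (1/2)·(h−1)/(f−5).
At (21, 23): MRS = 11/16.
The indifference curve has slope −11/16 at this bundle.

MRS = 11/16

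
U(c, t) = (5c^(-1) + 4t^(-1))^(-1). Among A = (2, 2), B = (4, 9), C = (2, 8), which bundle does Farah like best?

Evaluate utility at each bundle:
U(A) = 0.222.
U(B) = 0.590.
U(C) = 0.333.
Highest utility is B, so B ≻ C ≻ A.

Bundle B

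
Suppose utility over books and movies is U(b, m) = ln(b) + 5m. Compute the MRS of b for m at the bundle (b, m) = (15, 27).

MU_b = 1/b, MU_m = 5.
MRS = 1/b ÷ 5.
At (15, 27): MRS = 1/75.
The indifference curve has slope −1/75 at this bundle.

MRS = 1/75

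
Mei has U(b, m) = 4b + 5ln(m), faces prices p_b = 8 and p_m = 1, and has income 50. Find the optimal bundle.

b* = 5, m* = 10

MU_b = 4, MU_m = 5/m.
MRS = 4 ÷ (5/m).
Tangency: set MRS = p_b/p_m = 8/1 = 8.
MRS depends only on m: 0.8·m = 8 ⇒ m* = 8/0.8 = 10.
From the budget, 8·b = 50 − 1·10 = 40, so b* = 5.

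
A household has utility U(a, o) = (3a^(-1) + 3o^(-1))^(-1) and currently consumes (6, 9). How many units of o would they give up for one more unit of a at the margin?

MRS = 2.25

For CES with ρ = -1, MRS = (o/a)^2.
At (6, 9): MRS = 2.25.
The indifference curve has slope −2.25 at this bundle.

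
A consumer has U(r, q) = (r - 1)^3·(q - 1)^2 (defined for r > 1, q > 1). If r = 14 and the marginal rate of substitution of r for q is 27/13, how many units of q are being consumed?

MU_r = 3·(r−1)^2·(q−1)^2, MU_q = 2·(r−1)^3·(q−1).
MRS = (3/2)·(q−1)/(r−1).
Substitute r = 14: MRS = (q − 1)/(26/3). Setting this equal to 27/13 gives q − 1 = (27/13)·(26/3) = 18, so q = 19.

q = 19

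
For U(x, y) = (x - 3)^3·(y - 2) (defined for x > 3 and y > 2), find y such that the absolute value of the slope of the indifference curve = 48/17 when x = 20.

y = 18

MU_x = 3·(x−3)^2·(y−2), MU_y = (x−3)^3.
MRS = (3/1)·(y−2)/(x−3).
Substitute x = 20: MRS = (y − 2)/(17/3). Setting this equal to 48/17 gives y − 2 = (48/17)·(17/3) = 16, so y = 18.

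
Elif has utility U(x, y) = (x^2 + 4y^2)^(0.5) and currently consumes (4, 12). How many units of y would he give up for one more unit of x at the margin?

MRS = 1/12

For CES with ρ = 2, MRS = (1/4)·(y/x)^(-1).
At (4, 12): MRS = 1/12.
So at (4, 12) the consumer would give up 1/12 units of y for one more unit of x.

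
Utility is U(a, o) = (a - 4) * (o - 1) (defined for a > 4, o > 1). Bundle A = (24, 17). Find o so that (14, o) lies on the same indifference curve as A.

U(24, 17) = 320.
Set U(14, o) = 320 and solve.
With a = 14: (14 − 4) = 10, so (o − 1) = 320/10 = 32.
So o = 1 + 32 = 33.
Check: U(14, 33) = 320.

o = 33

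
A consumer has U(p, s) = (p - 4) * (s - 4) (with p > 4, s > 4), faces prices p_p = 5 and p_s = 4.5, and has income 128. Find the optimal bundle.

MU_p = (s−4), MU_s = (p−4).
MRS = (s−4)/(p−4).
Tangency: set MRS = p_p/p_s = 5/4.5 = 10/9.
So (s − 4)/(p − 4) = 10/9, i.e. (s − 4) = (10/9)·(p − 4).
Rewrite the budget in excess-of-subsistence terms: 5·(p − 4) + 4.5·(s − 4) = 128 − 5·4 − 4.5·4 = 90.
Substituting, 10·(p − 4) = 90, so p − 4 = 9 and p* = 13.
Then s − 4 = (10/9)·9 = 10, so s* = 14.

p* = 13, s* = 14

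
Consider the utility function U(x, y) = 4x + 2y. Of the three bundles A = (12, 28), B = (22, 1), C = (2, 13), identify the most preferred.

Bundle A

Evaluate utility at each bundle:
U(A) = 104.
U(B) = 90.
U(C) = 34.
Highest utility is A, so A ≻ B ≻ C.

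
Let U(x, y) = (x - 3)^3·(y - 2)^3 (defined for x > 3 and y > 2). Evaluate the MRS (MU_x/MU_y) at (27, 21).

MU_x = 3·(x−3)^2·(y−2)^3, MU_y = 3·(x−3)^3·(y−2)^2.
MRS = (y−2)/(x−3).
At (27, 21): MRS = 19/24.
That is, one extra unit of x is worth 19/24 units of y at the margin.

MRS = 19/24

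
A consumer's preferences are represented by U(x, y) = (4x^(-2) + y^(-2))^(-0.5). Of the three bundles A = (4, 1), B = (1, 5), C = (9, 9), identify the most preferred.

Evaluate utility at each bundle:
U(A) = 0.894.
U(B) = 0.498.
U(C) = 4.025.
Highest utility is C, so C ≻ A ≻ B.

Bundle C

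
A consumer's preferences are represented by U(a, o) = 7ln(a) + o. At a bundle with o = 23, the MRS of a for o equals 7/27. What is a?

a = 27

MU_a = 7/a, MU_o = 1.
MRS = 7/a ÷ 1.
MRS depends only on a: 7/a = 7/27 ⇒ a = 7/(7/27) = 27.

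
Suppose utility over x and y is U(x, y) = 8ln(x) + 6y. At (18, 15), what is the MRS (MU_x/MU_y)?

MRS = 2/27

MU_x = 8/x, MU_y = 6.
MRS = 8/x ÷ 6.
At (18, 15): MRS = 2/27.
That is, one extra unit of x is worth 2/27 units of y at the margin.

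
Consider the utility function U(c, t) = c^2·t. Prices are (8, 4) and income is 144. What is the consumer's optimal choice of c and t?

MU_c = 2·c·t and MU_t = c^2.
MRS = MU_c/MU_t = (2/1)·t/c.
Tangency: set MRS = p_c/p_t = 8/4 = 2.
So (2/1)·t/c = 2, i.e. t = c.
Substitute into the budget 8·c + 4·t = 144: 12·c = 144, so c* = 12.
Then t* = 12.

c* = 12, t* = 12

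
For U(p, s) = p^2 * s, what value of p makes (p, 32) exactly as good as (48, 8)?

p = 24

U(48, 8) = 18432.
Set U(p, 32) = 18432 and solve.
With s = 32: p^2 = 18432/32 = 576; taking the square root, p = 24.
Check: U(24, 32) = 18432.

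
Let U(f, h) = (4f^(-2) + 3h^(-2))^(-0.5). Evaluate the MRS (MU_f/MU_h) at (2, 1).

MRS = 1/6

For CES with ρ = -2, MRS = (4/3)·(h/f)^3.
At (2, 1): MRS = 1/6.
The indifference curve has slope −1/6 at this bundle.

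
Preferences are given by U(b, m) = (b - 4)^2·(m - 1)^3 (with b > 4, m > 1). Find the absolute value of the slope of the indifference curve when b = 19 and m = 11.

MRS = 4/9

MU_b = 2·(b−4)·(m−1)^3, MU_m = 3·(b−4)^2·(m−1)^2.
MRS = (2/3)·(m−1)/(b−4).
At (19, 11): MRS = 4/9.
So at (19, 11) the consumer would give up 4/9 units of m for one more unit of b.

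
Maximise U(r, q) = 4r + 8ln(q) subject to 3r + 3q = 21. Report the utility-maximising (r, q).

r* = 5, q* = 2

MU_r = 4, MU_q = 8/q.
MRS = 4 ÷ (8/q).
Tangency: set MRS = p_r/p_q = 3/3 = 1.
MRS depends only on q: 0.5·q = 1 ⇒ q* = 1/0.5 = 2.
From the budget, 3·r = 21 − 3·2 = 15, so r* = 5.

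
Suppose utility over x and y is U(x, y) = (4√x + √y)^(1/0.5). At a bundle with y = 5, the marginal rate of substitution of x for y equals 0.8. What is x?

For CES with ρ = 0.5, MRS = (4/1)·√(y/x).
Setting (4/1)·√(5/x) = 0.8 gives √(5/x) = 0.2, so 5/x = 1/25 and x = 125.

x = 125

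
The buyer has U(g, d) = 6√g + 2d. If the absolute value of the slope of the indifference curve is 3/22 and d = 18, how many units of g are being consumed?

MU_g = 6/(2√g), MU_d = 2.
MRS = 6/(2√g) ÷ 2.
MRS depends only on g: 1.5/√g = 3/22 ⇒ √g = 1.5/(3/22) = 11 ⇒ g = 121.

g = 121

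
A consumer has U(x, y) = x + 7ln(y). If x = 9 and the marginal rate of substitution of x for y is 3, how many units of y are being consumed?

MU_x = 1, MU_y = 7/y.
MRS = 1 ÷ (7/y).
MRS depends only on y: (1/7)·y = 3 ⇒ y = 3/(1/7) = 21.

y = 21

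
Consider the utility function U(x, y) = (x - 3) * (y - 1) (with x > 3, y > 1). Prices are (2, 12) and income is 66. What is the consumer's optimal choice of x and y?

x* = 15, y* = 3

MU_x = (y−1), MU_y = (x−3).
MRS = (y−1)/(x−3).
Tangency: set MRS = p_x/p_y = 2/12 = 1/6.
So (y − 1)/(x − 3) = 1/6, i.e. (y − 1) = (1/6)·(x − 3).
Rewrite the budget in excess-of-subsistence terms: 2·(x − 3) + 12·(y − 1) = 66 − 2·3 − 12·1 = 48.
Substituting, 4·(x − 3) = 48, so x − 3 = 12 and x* = 15.
Then y − 1 = (1/6)·12 = 2, so y* = 3.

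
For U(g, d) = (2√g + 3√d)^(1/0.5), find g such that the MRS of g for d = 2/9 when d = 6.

For CES with ρ = 0.5, MRS = (2/3)·√(d/g).
Setting (2/3)·√(6/g) = 2/9 gives √(6/g) = 1/3, so 6/g = 1/9 and g = 54.

g = 54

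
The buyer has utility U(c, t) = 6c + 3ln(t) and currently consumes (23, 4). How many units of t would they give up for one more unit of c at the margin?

MU_c = 6, MU_t = 3/t.
MRS = 6 ÷ (3/t).
At (23, 4): MRS = 8.
The indifference curve has slope −8 at this bundle.

MRS = 8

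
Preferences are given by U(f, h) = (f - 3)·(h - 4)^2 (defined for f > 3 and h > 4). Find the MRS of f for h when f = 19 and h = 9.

MRS = 5/32

MU_f = (h−4)^2, MU_h = 2·(f−3)·(h−4).
MRS = (1/2)·(h−4)/(f−3).
At (19, 9): MRS = 5/32.
The indifference curve has slope −5/32 at this bundle.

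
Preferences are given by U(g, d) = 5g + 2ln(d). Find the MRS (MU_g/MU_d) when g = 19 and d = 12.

MRS = 30

MU_g = 5, MU_d = 2/d.
MRS = 5 ÷ (2/d).
At (19, 12): MRS = 30.
That is, one extra unit of g is worth 30 units of d at the margin.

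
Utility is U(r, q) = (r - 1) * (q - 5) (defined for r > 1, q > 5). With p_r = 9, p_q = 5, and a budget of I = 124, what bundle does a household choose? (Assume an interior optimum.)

r* = 6, q* = 14

MU_r = (q−5), MU_q = (r−1).
MRS = (q−5)/(r−1).
Tangency: set MRS = p_r/p_q = 9/5 = 1.8.
So (q − 5)/(r − 1) = 1.8, i.e. (q − 5) = 1.8·(r − 1).
Rewrite the budget in excess-of-subsistence terms: 9·(r − 1) + 5·(q − 5) = 124 − 9·1 − 5·5 = 90.
Substituting, 18·(r − 1) = 90, so r − 1 = 5 and r* = 6.
Then q − 5 = 1.8·5 = 9, so q* = 14.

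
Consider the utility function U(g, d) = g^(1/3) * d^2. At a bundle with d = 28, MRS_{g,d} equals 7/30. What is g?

MU_g = 1/3·g^(-2/3)·d^2 and MU_d = 2·g^(1/3)·d.
MRS = MU_g/MU_d = (1/6)·d/g.
Substitute d = 28: MRS = (14/3)/g. Setting (14/3)/g = 7/30 gives g = (14/3)/(7/30) = 20.

g = 20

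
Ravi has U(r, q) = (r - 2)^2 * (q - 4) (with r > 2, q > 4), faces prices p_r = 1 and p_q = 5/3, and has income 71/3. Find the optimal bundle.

MU_r = 2·(r−2)·(q−4), MU_q = (r−2)^2.
MRS = (2/1)·(q−4)/(r−2).
Tangency: set MRS = p_r/p_q = 1/(5/3) = 0.6.
So (2/1)·(q − 4)/(r − 2) = 0.6, i.e. (q − 4) = 0.3·(r − 2).
Rewrite the budget in excess-of-subsistence terms: 1·(r − 2) + (5/3)·(q − 4) = 71/3 − 1·2 − (5/3)·4 = 15.
Substituting, 1.5·(r − 2) = 15, so r − 2 = 10 and r* = 12.
Then q − 4 = 0.3·10 = 3, so q* = 7.

r* = 12, q* = 7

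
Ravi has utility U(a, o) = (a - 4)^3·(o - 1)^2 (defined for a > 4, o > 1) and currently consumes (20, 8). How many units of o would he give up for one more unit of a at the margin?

MU_a = 3·(a−4)^2·(o−1)^2, MU_o = 2·(a−4)^3·(o−1).
MRS = (3/2)·(o−1)/(a−4).
At (20, 8): MRS = 21/32.
The indifference curve has slope −21/32 at this bundle.

MRS = 21/32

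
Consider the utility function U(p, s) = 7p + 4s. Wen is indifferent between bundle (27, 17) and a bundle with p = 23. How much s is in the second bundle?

U(27, 17) = 257.
Set U(23, s) = 257 and solve.
7·23 + 4s = 257 ⇒ 4s = 96 ⇒ s = 24.
Check: U(23, 24) = 257.

s = 24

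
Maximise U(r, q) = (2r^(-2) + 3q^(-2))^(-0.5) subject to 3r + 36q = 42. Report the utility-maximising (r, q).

For CES with ρ = -2, MRS = (2/3)·(q/r)^3.
Tangency: set MRS = p_r/p_q = 3/36 = 1/12.
So (q/r)^3 = 0.125; taking the cube root, q/r = 0.5, i.e. q = 0.5·r.
Substitute into the budget 3·r + 36·q = 42: 21·r = 42, so r* = 2 and q* = 0.5·2 = 1.

r* = 2, q* = 1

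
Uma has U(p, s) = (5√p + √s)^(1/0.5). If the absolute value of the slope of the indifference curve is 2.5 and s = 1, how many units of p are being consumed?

p = 4

For CES with ρ = 0.5, MRS = (5/1)·√(s/p).
Setting (5/1)·√(1/p) = 2.5 gives √(1/p) = 0.5, so 1/p = 0.25 and p = 4.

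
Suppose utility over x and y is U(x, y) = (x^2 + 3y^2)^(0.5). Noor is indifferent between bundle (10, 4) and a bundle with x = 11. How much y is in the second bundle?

U depends on (x, y) only through S = x^2 + 3y^2, so equal utility means equal S. At (10, 4): S = 148.
With x = 11: 11^2 = 121, so 3y^2 = 148 − 121 = 27, i.e. y^2 = 9.
Hence y = √9 = 3.
Check: U(11, 3) = 12.1655.

y = 3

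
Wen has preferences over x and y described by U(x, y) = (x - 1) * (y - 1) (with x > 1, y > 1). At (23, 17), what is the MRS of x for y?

MRS = 8/11

MU_x = (y−1), MU_y = (x−1).
MRS = (y−1)/(x−1).
At (23, 17): MRS = 8/11.
So at (23, 17) the consumer would give up 8/11 units of y for one more unit of x.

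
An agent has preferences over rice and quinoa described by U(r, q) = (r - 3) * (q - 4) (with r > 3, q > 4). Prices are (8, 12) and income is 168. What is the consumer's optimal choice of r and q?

r* = 9, q* = 8

MU_r = (q−4), MU_q = (r−3).
MRS = (q−4)/(r−3).
Tangency: set MRS = p_r/p_q = 8/12 = 2/3.
So (q − 4)/(r − 3) = 2/3, i.e. (q − 4) = (2/3)·(r − 3).
Rewrite the budget in excess-of-subsistence terms: 8·(r − 3) + 12·(q − 4) = 168 − 8·3 − 12·4 = 96.
Substituting, 16·(r − 3) = 96, so r − 3 = 6 and r* = 9.
Then q − 4 = (2/3)·6 = 4, so q* = 8.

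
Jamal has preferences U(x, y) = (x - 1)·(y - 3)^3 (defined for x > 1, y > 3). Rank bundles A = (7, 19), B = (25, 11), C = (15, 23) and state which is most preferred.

Evaluate utility at each bundle:
U(A) = 24576.
U(B) = 12288.
U(C) = 112000.
Highest utility is C, so C ≻ A ≻ B.

Bundle C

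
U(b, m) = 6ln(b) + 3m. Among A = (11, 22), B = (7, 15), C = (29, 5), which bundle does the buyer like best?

Bundle A

Evaluate utility at each bundle:
U(A) = 80.387.
U(B) = 56.675.
U(C) = 35.204.
Highest utility is A, so A ≻ B ≻ C.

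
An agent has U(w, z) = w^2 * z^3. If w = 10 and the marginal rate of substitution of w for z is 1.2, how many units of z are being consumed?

z = 18

MU_w = 2·w·z^3 and MU_z = 3·w^2·z^2.
MRS = MU_w/MU_z = (2/3)·z/w.
Substitute w = 10: MRS = z/15. Setting z/15 = 1.2 gives z = 1.2·15 = 18.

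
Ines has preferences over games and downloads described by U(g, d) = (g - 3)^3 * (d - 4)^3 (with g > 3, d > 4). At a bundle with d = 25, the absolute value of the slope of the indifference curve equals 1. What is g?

MU_g = 3·(g−3)^2·(d−4)^3, MU_d = 3·(g−3)^3·(d−4)^2.
MRS = (d−4)/(g−3).
Substitute d = 25: MRS = 21/(g − 3). Setting this equal to 1 gives g − 3 = 21/1 = 21, so g = 24.

g = 24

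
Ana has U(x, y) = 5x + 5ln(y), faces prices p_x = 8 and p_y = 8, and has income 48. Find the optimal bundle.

x* = 5, y* = 1

MU_x = 5, MU_y = 5/y.
MRS = 5 ÷ (5/y).
Tangency: set MRS = p_x/p_y = 8/8 = 1.
MRS depends only on y: y = 1 ⇒ y* = 1.
From the budget, 8·x = 48 − 8·1 = 40, so x* = 5.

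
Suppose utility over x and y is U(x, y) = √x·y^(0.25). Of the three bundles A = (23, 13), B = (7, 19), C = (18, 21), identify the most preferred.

Evaluate utility at each bundle:
U(A) = 9.106.
U(B) = 5.524.
U(C) = 9.082.
Highest utility is A, so A ≻ C ≻ B.

Bundle A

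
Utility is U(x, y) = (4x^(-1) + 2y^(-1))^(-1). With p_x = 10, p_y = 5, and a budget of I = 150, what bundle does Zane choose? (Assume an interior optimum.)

x* = 10, y* = 10

For CES with ρ = -1, MRS = (4/2)·(y/x)^2.
Tangency: set MRS = p_x/p_y = 10/5 = 2.
So (y/x)^2 = 1; taking the square root, y/x = 1, i.e. y = x.
Substitute into the budget 10·x + 5·y = 150: 15·x = 150, so x* = 10 and y* = 10.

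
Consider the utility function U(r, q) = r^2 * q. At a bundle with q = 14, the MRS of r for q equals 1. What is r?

r = 28

MU_r = 2·r·q and MU_q = r^2.
MRS = MU_r/MU_q = (2/1)·q/r.
Substitute q = 14: MRS = 28/r. Setting 28/r = 1 gives r = 28/1 = 28.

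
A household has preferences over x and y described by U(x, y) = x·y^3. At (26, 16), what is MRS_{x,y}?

MRS = 8/39

MU_x = y^3 and MU_y = 3·x·y^2.
MRS = MU_x/MU_y = (1/3)·y/x.
At (26, 16): MRS = 8/39.
That is, one extra unit of x is worth 8/39 units of y at the margin.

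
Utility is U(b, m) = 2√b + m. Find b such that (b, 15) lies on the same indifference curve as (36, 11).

b = 16

U(36, 11) = 23.
Set U(b, 15) = 23 and solve.
With m = 15: 2√b = 23 − 15 = 8, so √b = 4 and b = 16.
Check: U(16, 15) = 23.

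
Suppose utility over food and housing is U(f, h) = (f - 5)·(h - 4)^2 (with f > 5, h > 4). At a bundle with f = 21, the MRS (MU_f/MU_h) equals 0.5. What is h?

h = 20

MU_f = (h−4)^2, MU_h = 2·(f−5)·(h−4).
MRS = (1/2)·(h−4)/(f−5).
Substitute f = 21: MRS = (h − 4)/32. Setting this equal to 0.5 gives h − 4 = 0.5·32 = 16, so h = 20.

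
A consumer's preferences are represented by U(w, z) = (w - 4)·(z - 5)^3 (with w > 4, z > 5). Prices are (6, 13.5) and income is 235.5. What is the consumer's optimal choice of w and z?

MU_w = (z−5)^3, MU_z = 3·(w−4)·(z−5)^2.
MRS = (1/3)·(z−5)/(w−4).
Tangency: set MRS = p_w/p_z = 6/13.5 = 4/9.
So (1/3)·(z − 5)/(w − 4) = 4/9, i.e. (z − 5) = (4/3)·(w − 4).
Rewrite the budget in excess-of-subsistence terms: 6·(w − 4) + 13.5·(z − 5) = 235.5 − 6·4 − 13.5·5 = 144.
Substituting, 24·(w − 4) = 144, so w − 4 = 6 and w* = 10.
Then z − 5 = (4/3)·6 = 8, so z* = 13.

w* = 10, z* = 13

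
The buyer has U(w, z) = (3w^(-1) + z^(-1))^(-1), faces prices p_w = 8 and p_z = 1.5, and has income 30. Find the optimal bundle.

w* = 3, z* = 4

For CES with ρ = -1, MRS = (3/1)·(z/w)^2.
Tangency: set MRS = p_w/p_z = 8/1.5 = 16/3.
So (z/w)^2 = 16/9; taking the square root, z/w = 4/3, i.e. z = (4/3)·w.
Substitute into the budget 8·w + 1.5·z = 30: 10·w = 30, so w* = 3 and z* = (4/3)·3 = 4.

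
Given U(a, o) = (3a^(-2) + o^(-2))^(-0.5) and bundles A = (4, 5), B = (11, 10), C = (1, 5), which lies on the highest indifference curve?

Evaluate utility at each bundle:
U(A) = 2.097.
U(B) = 5.361.
U(C) = 0.574.
Highest utility is B, so B ≻ A ≻ C.

Bundle B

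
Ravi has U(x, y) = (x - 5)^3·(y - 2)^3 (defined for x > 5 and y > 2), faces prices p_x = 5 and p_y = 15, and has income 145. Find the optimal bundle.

MU_x = 3·(x−5)^2·(y−2)^3, MU_y = 3·(x−5)^3·(y−2)^2.
MRS = (y−2)/(x−5).
Tangency: set MRS = p_x/p_y = 5/15 = 1/3.
So (y − 2)/(x − 5) = 1/3, i.e. (y − 2) = (1/3)·(x − 5).
Rewrite the budget in excess-of-subsistence terms: 5·(x − 5) + 15·(y − 2) = 145 − 5·5 − 15·2 = 90.
Substituting, 10·(x − 5) = 90, so x − 5 = 9 and x* = 14.
Then y − 2 = (1/3)·9 = 3, so y* = 5.

x* = 14, y* = 5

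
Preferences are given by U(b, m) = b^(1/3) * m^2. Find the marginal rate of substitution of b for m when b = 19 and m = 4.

MRS = 2/57

MU_b = 1/3·b^(-2/3)·m^2 and MU_m = 2·b^(1/3)·m.
MRS = MU_b/MU_m = (1/6)·m/b.
At (19, 4): MRS = 2/57.
The indifference curve has slope −2/57 at this bundle.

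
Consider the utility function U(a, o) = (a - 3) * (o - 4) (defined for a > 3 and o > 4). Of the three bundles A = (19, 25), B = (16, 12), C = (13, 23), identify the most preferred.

Evaluate utility at each bundle:
U(A) = 336.
U(B) = 104.
U(C) = 190.
Highest utility is A, so A ≻ C ≻ B.

Bundle A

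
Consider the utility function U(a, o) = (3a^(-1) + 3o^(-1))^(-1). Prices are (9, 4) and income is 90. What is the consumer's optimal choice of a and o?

For CES with ρ = -1, MRS = (o/a)^2.
Tangency: set MRS = p_a/p_o = 9/4 = 2.25.
So (o/a)^2 = 2.25; taking the square root, o/a = 1.5, i.e. o = 1.5·a.
Substitute into the budget 9·a + 4·o = 90: 15·a = 90, so a* = 6 and o* = 1.5·6 = 9.

a* = 6, o* = 9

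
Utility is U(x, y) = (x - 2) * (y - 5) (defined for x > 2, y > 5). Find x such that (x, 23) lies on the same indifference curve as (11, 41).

U(11, 41) = 324.
Set U(x, 23) = 324 and solve.
With y = 23: (23 − 5) = 18, so (x − 2) = 324/18 = 18.
So x = 2 + 18 = 20.
Check: U(20, 23) = 324.

x = 20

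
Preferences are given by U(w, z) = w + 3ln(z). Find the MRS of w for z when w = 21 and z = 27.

MU_w = 1, MU_z = 3/z.
MRS = 1 ÷ (3/z).
At (21, 27): MRS = 9.
That is, one extra unit of w is worth 9 units of z at the margin.

MRS = 9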